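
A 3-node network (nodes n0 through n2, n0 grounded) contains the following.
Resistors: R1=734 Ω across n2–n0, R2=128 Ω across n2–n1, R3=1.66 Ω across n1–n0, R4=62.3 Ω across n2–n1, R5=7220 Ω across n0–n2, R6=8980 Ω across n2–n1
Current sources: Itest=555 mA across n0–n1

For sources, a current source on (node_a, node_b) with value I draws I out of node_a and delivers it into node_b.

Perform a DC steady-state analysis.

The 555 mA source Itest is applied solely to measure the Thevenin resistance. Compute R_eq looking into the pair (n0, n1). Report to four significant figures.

MNA unknowns: 2 node voltages V₁..V_2
R1: Y=0.001362 on G[2,0]
R2: Y=0.007812 on G[2,1]
R3: Y=0.6024 on G[1,0]
R4: Y=0.01605 on G[2,1]
R5: Y=0.0001385 on G[0,2]
R6: Y=0.0001114 on G[2,1]
Itest: z[0]−=0.555, z[1]+=0.555
solve → V1=0.9191, V2=0.8650

R_eq = 1.656 Ω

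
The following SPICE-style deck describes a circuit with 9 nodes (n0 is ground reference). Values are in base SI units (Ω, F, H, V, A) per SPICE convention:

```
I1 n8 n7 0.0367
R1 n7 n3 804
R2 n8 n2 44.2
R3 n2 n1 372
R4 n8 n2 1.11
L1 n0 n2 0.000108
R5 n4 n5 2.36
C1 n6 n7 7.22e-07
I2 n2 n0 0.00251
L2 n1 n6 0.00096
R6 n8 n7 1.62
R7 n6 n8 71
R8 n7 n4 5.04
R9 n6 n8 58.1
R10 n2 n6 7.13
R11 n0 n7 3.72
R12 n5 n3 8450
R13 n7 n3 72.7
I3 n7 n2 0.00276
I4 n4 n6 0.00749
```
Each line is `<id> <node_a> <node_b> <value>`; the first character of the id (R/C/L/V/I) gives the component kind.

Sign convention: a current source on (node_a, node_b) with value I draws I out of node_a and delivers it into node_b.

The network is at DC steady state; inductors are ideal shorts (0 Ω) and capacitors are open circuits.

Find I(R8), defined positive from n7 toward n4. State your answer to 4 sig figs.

0.007486 A

Element admittances at DC:
  I1: injects 0.0367 A into n7 (from n8)
  Y(R1) = 0.001244 S between n7,n3
  Y(R2) = 0.02262 S between n8,n2
  Y(R3) = 0.002688 S between n2,n1
  Y(R4) = 0.9009 S between n8,n2
  L1: short n0↔n2 (DC inductor)
  Y(R5) = 0.4237 S between n4,n5
  Y(C1) = 0.000 S between n6,n7
  I2: injects 0.00251 A into n0 (from n2)
  L2: short n1↔n6 (DC inductor)
  Y(R6) = 0.6173 S between n8,n7
  Y(R7) = 0.01408 S between n6,n8
  Y(R8) = 0.1984 S between n7,n4
  Y(R9) = 0.01721 S between n6,n8
  Y(R10) = 0.1403 S between n2,n6
  Y(R11) = 0.2688 S between n0,n7
  Y(R12) = 0.0001183 S between n5,n3
  Y(R13) = 0.01376 S between n7,n3
  I3: injects 0.00276 A into n2 (from n7)
  I4: injects 0.00749 A into n6 (from n4)
Assemble and solve the 10×10 MNA system:
  V(n1)=0.04031  V(n2)=0.000  V(n3)=0.01918  V(n4)=-0.01825  V(n5)=-0.01824  V(n6)=0.04031  V(n7)=0.01947  V(n8)=-0.01490
  i(L1)=0.007745  i(L2)=-0.0001084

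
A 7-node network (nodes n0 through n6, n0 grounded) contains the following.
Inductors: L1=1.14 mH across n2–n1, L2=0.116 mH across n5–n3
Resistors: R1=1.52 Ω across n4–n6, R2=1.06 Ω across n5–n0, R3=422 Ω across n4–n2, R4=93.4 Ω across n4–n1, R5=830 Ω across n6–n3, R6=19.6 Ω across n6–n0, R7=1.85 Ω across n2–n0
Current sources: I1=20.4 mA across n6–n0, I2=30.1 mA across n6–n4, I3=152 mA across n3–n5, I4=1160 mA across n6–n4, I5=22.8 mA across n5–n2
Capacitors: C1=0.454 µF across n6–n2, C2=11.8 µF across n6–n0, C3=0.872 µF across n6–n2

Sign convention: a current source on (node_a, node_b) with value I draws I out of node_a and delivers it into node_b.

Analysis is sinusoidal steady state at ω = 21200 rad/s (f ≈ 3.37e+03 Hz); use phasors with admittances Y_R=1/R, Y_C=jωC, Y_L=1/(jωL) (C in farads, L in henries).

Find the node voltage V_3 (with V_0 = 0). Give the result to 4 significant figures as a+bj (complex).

-0.02569-0.3731j V

Element admittances at ω=21200 rad/s:
  Y(L1) = 0.000-0.04138j S between n2,n1
  Y(R1) = 0.6579+0.000j S between n4,n6
  Y(R2) = 0.9434+0.000j S between n5,n0
  Y(R3) = 0.002370+0.000j S between n4,n2
  I1: injects 0.0204 A into n0 (from n6)
  Y(C1) = 0.000+0.009625j S between n6,n2
  Y(C2) = 0.000+0.2502j S between n6,n0
  Y(R4) = 0.01071+0.000j S between n4,n1
  I2: injects 0.0301 A into n4 (from n6)
  I3: injects 0.152 A into n5 (from n3)
  Y(R5) = 0.001205+0.000j S between n6,n3
  Y(R6) = 0.05102+0.000j S between n6,n0
  I4: injects 1.16 A into n4 (from n6)
  Y(R7) = 0.5405+0.000j S between n2,n0
  Y(C3) = 0.000+0.01849j S between n6,n2
  Y(L2) = 0.000-0.4066j S between n5,n3
  I5: injects 0.0228 A into n2 (from n5)
Assemble and solve the 6×6 MNA system:
  V(n1)=0.1410+0.4108j  V(n2)=0.07362-0.008966j  V(n3)=-0.02569-0.3731j  V(n4)=1.763+0.1505j  V(n5)=-0.02415+0.0006641j  V(n6)=-0.01309+0.1469j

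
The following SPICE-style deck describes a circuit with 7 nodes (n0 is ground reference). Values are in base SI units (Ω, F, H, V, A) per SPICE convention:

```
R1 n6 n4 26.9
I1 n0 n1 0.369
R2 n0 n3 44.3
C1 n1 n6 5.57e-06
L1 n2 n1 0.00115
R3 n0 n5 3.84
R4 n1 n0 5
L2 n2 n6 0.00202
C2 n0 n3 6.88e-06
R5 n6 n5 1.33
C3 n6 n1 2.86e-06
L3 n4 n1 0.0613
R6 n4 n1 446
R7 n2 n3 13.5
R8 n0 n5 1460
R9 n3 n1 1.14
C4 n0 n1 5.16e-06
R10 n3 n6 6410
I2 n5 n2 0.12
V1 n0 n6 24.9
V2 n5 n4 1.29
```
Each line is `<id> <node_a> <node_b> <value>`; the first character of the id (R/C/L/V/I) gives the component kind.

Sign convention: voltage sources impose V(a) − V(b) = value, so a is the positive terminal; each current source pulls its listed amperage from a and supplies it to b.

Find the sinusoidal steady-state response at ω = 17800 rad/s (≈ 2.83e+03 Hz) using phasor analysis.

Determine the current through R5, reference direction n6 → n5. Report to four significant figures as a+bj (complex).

Element admittances at ω=17800 rad/s:
  Y(R1) = 0.03717+0.000j S between n6,n4
  I1: injects 0.369 A into n1 (from n0)
  Y(R2) = 0.02257+0.000j S between n0,n3
  Y(C1) = 0.000+0.09915j S between n1,n6
  Y(L1) = 0.000-0.04885j S between n2,n1
  Y(R3) = 0.2604+0.000j S between n0,n5
  Y(R4) = 0.2000+0.000j S between n1,n0
  Y(L2) = 0.000-0.02781j S between n2,n6
  Y(C2) = 0.000+0.1225j S between n0,n3
  Y(R5) = 0.7519+0.000j S between n6,n5
  Y(C3) = 0.000+0.05091j S between n6,n1
  Y(L3) = 0.000-0.0009165j S between n4,n1
  Y(R6) = 0.002242+0.000j S between n4,n1
  Y(R7) = 0.07407+0.000j S between n2,n3
  Y(R8) = 0.0006849+0.000j S between n0,n5
  Y(R9) = 0.8772+0.000j S between n3,n1
  Y(C4) = 0.000+0.09185j S between n0,n1
  Y(R10) = 0.0001560+0.000j S between n3,n6
  I2: injects 0.12 A into n2 (from n5)
  V1: constraint V(n0)−V(n6) = 24.9
  V2: constraint V(n5)−V(n4) = 1.29
Assemble and solve the 8×8 MNA system:
  V(n1)=-5.667-5.168j  V(n2)=-8.497+0.4562j  V(n3)=-6.236-3.836j  V(n4)=-20.04-0.02353j  V(n5)=-18.75-0.02353j  V(n6)=-24.90+0.000j
  i(V1)=-5.595-2.411j  i(V2)=0.1531+0.02383j

-4.623+0.01769j A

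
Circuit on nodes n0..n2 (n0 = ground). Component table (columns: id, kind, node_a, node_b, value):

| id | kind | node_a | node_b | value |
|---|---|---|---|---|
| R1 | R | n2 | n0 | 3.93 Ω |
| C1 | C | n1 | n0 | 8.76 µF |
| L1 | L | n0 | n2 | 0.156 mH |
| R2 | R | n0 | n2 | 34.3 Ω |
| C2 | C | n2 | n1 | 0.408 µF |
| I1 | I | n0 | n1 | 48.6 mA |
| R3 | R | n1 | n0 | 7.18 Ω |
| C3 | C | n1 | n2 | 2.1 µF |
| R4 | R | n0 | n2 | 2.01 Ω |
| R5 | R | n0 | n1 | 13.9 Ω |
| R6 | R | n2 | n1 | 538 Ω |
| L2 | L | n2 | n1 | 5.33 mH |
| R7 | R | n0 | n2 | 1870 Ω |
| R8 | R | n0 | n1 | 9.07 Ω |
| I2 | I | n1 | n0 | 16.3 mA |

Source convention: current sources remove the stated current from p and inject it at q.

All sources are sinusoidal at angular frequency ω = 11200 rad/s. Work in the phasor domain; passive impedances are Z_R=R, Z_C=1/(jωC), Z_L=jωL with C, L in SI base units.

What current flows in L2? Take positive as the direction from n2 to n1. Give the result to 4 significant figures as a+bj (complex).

0.0005267+0.001503j A

Apply KCL at each of the 2 non-ground nodes and solve the resulting linear system.
Node n1: branches {C1, C2, I1, R3, C3, R5, R6, L2, R8, I2} → V_1 = 0.08959-0.03033j
Node n2: branches {R1, L1, R2, C2, C3, R4, R6, L2, R7} → V_2 = -0.0001490+0.001118j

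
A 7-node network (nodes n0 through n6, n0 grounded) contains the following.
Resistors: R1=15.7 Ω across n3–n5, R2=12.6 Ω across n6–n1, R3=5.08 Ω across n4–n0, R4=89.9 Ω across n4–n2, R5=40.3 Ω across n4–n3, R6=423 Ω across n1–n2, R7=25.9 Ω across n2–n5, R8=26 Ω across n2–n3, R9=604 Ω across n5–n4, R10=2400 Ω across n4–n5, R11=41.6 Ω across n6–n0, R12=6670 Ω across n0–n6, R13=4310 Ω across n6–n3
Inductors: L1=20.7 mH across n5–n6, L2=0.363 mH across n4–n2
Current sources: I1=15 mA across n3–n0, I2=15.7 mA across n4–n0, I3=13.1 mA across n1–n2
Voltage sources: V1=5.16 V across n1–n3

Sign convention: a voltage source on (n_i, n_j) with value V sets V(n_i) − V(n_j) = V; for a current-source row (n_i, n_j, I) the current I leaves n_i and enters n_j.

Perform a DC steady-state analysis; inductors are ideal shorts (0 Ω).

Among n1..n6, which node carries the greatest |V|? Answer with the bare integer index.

1

Apply KCL at each of the 6 non-ground nodes and solve the resulting linear system.
Node n1: branches {R2, R6, I3, V1} → V_1 = 3.429
Node n2: branches {R4, R6, R7, R8, L2, I3} → V_2 = -0.2454
Node n3: branches {R1, R5, I1, R8, R13, V1} → V_3 = -1.731
Node n4: branches {R3, R4, R5, I2, R9, R10, L2} → V_4 = -0.2454
Node n5: branches {R1, L1, R7, R9, R10} → V_5 = 0.7279
Node n6: branches {R2, L1, R11, R12, R13} → V_6 = 0.7279
Source currents: i(L1)=-0.1962, i(L2)=-0.002235, i(V1)=-0.2362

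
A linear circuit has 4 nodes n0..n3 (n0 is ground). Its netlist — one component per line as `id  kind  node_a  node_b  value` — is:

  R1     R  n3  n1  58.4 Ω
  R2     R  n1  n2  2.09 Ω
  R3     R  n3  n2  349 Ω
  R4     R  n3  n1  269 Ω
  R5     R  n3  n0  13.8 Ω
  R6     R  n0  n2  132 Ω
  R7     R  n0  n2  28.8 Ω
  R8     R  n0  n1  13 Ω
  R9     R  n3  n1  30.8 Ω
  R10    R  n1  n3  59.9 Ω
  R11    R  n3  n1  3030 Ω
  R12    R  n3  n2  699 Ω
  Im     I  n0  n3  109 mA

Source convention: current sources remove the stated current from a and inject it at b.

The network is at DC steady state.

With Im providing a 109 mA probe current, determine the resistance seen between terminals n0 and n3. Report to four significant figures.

R_eq = 8.475 Ω

MNA unknowns: 3 node voltages V₁..V_3
R1: Y=0.01712 on G[3,1]
R2: Y=0.4785 on G[1,2]
R3: Y=0.002865 on G[3,2]
R4: Y=0.003717 on G[3,1]
R5: Y=0.07246 on G[3,0]
R6: Y=0.007576 on G[0,2]
R7: Y=0.03472 on G[0,2]
R8: Y=0.07692 on G[0,1]
R9: Y=0.03247 on G[3,1]
R10: Y=0.01669 on G[1,3]
R11: Y=0.0003300 on G[3,1]
R12: Y=0.001431 on G[3,2]
Im: z[0]−=0.109, z[3]+=0.109
solve → V1=0.3615, V2=0.3370, V3=0.9237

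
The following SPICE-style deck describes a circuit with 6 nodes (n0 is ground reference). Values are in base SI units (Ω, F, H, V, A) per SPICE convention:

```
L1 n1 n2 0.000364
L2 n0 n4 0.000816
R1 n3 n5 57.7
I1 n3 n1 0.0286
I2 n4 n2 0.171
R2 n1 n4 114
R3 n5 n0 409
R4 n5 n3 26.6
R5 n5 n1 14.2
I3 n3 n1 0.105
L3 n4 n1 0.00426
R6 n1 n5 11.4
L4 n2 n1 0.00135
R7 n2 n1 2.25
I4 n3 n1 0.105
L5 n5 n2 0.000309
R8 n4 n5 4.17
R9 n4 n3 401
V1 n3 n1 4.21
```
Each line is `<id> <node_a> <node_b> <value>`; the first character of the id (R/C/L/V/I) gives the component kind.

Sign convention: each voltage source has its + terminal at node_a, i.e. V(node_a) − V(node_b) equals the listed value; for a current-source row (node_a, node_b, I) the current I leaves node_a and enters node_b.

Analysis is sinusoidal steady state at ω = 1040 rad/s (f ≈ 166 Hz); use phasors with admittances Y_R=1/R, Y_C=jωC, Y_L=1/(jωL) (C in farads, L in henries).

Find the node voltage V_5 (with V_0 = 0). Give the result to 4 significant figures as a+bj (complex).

0.4423+0.3305j V

Apply KCL at each of the 5 non-ground nodes and solve the resulting linear system.
Node n1: branches {L1, I1, R2, R5, I3, L3, R6, L4, R7, I4, V1} → V_1 = 0.3673+0.2179j
Node n2: branches {L1, I2, L4, R7, L5} → V_2 = 0.4087+0.2957j
Node n3: branches {R1, I1, R4, I3, I4, R9, V1} → V_3 = 4.577+0.2179j
Node n4: branches {L2, I2, R2, L3, R8, R9} → V_4 = 0.0006858-0.0009176j
Node n5: branches {R1, R3, R4, R5, R6, L5, R8} → V_5 = 0.4423+0.3305j
Source currents: i(V1)=-0.4771+0.005638j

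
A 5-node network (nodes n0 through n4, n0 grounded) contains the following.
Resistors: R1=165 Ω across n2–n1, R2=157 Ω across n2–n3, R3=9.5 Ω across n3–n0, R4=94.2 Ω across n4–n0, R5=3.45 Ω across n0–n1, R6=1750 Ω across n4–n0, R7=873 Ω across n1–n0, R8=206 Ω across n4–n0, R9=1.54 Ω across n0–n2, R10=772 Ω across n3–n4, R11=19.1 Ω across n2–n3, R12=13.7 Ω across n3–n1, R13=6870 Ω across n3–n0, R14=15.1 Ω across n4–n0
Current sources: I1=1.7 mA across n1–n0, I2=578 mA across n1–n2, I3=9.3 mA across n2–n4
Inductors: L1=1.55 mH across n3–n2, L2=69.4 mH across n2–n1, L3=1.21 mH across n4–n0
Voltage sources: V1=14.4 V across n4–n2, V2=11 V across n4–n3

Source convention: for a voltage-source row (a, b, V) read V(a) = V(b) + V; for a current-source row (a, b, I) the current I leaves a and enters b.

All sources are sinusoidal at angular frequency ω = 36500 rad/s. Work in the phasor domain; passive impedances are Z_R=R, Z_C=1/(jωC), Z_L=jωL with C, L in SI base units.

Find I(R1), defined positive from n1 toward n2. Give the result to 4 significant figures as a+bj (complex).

Element admittances at ω=36500 rad/s:
  Y(R1) = 0.006061+0.000j S between n2,n1
  Y(R2) = 0.006369+0.000j S between n2,n3
  I1: injects 0.0017 A into n0 (from n1)
  Y(L1) = 0.000-0.01768j S between n3,n2
  Y(R3) = 0.1053+0.000j S between n3,n0
  Y(R4) = 0.01062+0.000j S between n4,n0
  Y(R5) = 0.2899+0.000j S between n0,n1
  Y(L2) = 0.000-0.0003948j S between n2,n1
  Y(R6) = 0.0005714+0.000j S between n4,n0
  Y(R7) = 0.001145+0.000j S between n1,n0
  I2: injects 0.578 A into n2 (from n1)
  Y(R8) = 0.004854+0.000j S between n4,n0
  Y(R9) = 0.6494+0.000j S between n0,n2
  Y(R10) = 0.001295+0.000j S between n3,n4
  Y(R11) = 0.05236+0.000j S between n2,n3
  Y(R12) = 0.07299+0.000j S between n3,n1
  Y(R13) = 0.0001456+0.000j S between n3,n0
  I3: injects 0.0093 A into n4 (from n2)
  Y(L3) = 0.000-0.02264j S between n4,n0
  Y(R14) = 0.06623+0.000j S between n4,n0
  V1: constraint V(n4)−V(n2) = 14.4
  V2: constraint V(n4)−V(n3) = 11
Assemble and solve the 6×6 MNA system:
  V(n1)=-1.202+0.06997j  V(n2)=-1.436+0.3264j  V(n3)=1.964+0.3264j  V(n4)=12.96+0.3264j
  i(V1)=-1.702+0.2737j  i(V2)=0.6235-0.006982j

0.001417-0.001554j A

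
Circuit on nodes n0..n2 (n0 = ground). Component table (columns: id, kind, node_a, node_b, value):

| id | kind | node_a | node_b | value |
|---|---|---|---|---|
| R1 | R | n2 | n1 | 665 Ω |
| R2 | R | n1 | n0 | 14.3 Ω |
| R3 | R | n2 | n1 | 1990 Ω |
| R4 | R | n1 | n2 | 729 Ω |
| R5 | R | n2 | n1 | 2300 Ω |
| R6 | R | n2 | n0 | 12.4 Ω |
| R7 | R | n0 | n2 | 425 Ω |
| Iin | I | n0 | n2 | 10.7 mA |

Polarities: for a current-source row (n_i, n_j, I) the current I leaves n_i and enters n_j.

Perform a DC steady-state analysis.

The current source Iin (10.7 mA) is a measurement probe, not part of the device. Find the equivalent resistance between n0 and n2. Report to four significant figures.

MNA unknowns: 2 node voltages V₁..V_2
R1: Y=0.001504 on G[2,1]
R2: Y=0.06993 on G[1,0]
R3: Y=0.0005025 on G[2,1]
R4: Y=0.001372 on G[1,2]
R5: Y=0.0004348 on G[2,1]
R6: Y=0.08065 on G[2,0]
R7: Y=0.002353 on G[0,2]
Iin: z[0]−=0.0107, z[2]+=0.0107
solve → V1=0.006387, V2=0.1235

R_eq = 11.55 Ω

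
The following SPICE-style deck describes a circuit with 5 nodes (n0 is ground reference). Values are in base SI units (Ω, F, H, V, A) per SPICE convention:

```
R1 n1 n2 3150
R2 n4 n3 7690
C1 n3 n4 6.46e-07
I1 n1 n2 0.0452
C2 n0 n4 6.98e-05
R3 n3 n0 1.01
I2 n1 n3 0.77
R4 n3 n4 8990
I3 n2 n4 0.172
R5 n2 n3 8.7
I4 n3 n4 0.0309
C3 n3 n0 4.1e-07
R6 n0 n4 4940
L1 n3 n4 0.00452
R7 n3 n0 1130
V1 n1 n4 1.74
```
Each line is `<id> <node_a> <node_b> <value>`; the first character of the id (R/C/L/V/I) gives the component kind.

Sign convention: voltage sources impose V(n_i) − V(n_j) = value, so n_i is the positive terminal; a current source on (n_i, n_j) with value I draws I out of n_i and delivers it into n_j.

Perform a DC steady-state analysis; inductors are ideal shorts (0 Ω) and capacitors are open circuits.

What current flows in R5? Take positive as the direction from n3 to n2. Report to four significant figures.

0.1259 A

Apply KCL at each of the 4 non-ground nodes and solve the resulting linear system.
Node n1: branches {R1, I1, I2, V1} → V_1 = 1.740
Node n2: branches {R1, I1, I3, R5} → V_2 = -1.095
Node n3: branches {R2, C1, R3, I2, R4, R5, I4, C3, L1, R7} → V_3 = 0.000
Node n4: branches {R2, C1, C2, R4, I3, I4, R6, L1, V1} → V_4 = 0.000
Source currents: i(L1)=0.6132, i(V1)=-0.8161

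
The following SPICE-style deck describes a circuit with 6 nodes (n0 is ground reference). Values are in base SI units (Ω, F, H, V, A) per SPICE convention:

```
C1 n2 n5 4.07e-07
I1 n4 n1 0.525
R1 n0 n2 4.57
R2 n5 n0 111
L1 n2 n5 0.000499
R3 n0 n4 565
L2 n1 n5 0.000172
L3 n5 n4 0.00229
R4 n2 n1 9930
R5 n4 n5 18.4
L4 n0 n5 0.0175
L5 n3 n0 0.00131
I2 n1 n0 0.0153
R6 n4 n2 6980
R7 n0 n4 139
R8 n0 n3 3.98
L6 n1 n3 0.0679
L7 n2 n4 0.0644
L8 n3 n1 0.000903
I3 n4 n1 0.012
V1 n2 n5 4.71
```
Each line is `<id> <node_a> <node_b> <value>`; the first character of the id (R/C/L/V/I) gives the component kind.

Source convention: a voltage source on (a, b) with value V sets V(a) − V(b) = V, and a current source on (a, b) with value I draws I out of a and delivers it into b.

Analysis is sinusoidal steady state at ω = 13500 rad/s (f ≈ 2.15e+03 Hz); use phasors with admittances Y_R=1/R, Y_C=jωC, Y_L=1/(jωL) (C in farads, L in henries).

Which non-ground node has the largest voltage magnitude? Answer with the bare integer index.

Apply KCL at each of the 5 non-ground nodes and solve the resulting linear system.
Node n1: branches {I1, L2, R4, I2, L6, L8, I3} → V_1 = -3.385+0.3245j
Node n2: branches {C1, R1, L1, R4, R6, L7, V1} → V_2 = 0.7477-0.9991j
Node n3: branches {L5, R8, L6, L8} → V_3 = -0.3935+0.9010j
Node n4: branches {I1, R3, L3, R5, R6, R7, L7, I3} → V_4 = -10.16-4.214j
Node n5: branches {C1, R2, L1, L2, L3, R5, L4, V1} → V_5 = -3.962-0.9991j
Source currents: i(V1)=-0.1693+0.9041j

4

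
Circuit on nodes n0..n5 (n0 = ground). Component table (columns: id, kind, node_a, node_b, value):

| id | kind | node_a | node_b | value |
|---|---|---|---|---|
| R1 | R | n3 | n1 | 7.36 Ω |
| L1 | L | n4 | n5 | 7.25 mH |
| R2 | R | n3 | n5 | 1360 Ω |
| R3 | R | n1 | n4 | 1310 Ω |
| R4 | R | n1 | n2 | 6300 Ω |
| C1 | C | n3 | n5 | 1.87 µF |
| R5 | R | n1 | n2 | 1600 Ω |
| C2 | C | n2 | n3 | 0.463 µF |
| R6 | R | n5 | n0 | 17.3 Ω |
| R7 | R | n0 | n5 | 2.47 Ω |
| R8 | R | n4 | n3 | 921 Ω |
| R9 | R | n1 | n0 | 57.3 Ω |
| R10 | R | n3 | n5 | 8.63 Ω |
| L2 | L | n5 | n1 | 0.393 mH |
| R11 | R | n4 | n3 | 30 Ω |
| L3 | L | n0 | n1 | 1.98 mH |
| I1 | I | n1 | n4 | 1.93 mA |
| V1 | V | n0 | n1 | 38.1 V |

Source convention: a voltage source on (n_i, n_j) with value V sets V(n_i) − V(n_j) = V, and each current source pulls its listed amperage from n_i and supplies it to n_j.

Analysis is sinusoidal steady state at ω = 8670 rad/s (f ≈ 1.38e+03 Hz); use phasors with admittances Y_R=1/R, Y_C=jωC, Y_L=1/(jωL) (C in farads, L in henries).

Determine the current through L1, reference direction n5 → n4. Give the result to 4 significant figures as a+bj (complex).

0.1812-0.1373j A

MNA unknowns: 5 node voltages V₁..V_5 plus 1 source current (V1)
R1: Y=0.1359+0.000j on G[3,1]
L1: Y=0.000-0.01591j on G[4,5]
R2: Y=0.0007353+0.000j on G[3,5]
R3: Y=0.0007634+0.000j on G[1,4]
R4: Y=0.0001587+0.000j on G[1,2]
C1: Y=0.000+0.01621j on G[3,5]
R5: Y=0.0006250+0.000j on G[1,2]
C2: Y=0.000+0.004014j on G[2,3]
R6: Y=0.05780+0.000j on G[5,0]
R7: Y=0.4049+0.000j on G[0,5]
R8: Y=0.001086+0.000j on G[4,3]
R9: Y=0.01745+0.000j on G[1,0]
R10: Y=0.1159+0.000j on G[3,5]
L2: Y=0.000-0.2935j on G[5,1]
R11: Y=0.03333+0.000j on G[4,3]
L3: Y=0.000-0.05825j on G[0,1]
I1: z[1]−=0.00193, z[4]+=0.00193
V1: row V0−V1=38.1, i_V1 at 0,1
solve → V1=-38.10+0.000j, V2=-27.85+8.841j, V3=-26.13+6.841j, V4=-21.18+2.789j, V5=-12.55+14.18j
aux → i_V1=-6.472+8.779j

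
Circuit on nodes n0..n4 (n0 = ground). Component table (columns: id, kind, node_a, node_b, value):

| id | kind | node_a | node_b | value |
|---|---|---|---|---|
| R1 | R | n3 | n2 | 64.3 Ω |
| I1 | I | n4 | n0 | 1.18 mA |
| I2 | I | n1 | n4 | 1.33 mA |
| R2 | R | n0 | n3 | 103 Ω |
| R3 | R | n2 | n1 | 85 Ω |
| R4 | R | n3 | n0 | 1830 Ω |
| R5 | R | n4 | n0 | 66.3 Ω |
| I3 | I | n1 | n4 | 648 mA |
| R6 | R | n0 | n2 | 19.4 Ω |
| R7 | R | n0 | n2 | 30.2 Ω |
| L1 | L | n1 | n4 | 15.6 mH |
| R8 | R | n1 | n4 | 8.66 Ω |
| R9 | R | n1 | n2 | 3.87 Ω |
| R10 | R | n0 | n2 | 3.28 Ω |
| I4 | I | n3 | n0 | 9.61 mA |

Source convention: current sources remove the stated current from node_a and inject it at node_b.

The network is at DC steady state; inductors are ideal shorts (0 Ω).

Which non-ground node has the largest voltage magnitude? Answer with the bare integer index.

3

MNA unknowns: 4 node voltages V₁..V_4 plus 1 source current (L1)
R1: Y=0.01555 on G[3,2]
I1: z[4]−=0.00118, z[0]+=0.00118
I2: z[1]−=0.00133, z[4]+=0.00133
R2: Y=0.009709 on G[0,3]
R3: Y=0.01176 on G[2,1]
R4: Y=0.0005464 on G[3,0]
R5: Y=0.01508 on G[4,0]
I3: z[1]−=0.648, z[4]+=0.648
R6: Y=0.05155 on G[0,2]
R7: Y=0.03311 on G[0,2]
L1: row V1−V4=0, i_L1 at 1,4
R8: Y=0.1155 on G[1,4]
R9: Y=0.2584 on G[1,2]
R10: Y=0.3049 on G[0,2]
I4: z[3]−=0.00961, z[0]+=0.00961
solve → V1=-0.02010, V2=-0.01685, V3=-0.3825, V4=-0.02010
aux → i_L1=-0.6485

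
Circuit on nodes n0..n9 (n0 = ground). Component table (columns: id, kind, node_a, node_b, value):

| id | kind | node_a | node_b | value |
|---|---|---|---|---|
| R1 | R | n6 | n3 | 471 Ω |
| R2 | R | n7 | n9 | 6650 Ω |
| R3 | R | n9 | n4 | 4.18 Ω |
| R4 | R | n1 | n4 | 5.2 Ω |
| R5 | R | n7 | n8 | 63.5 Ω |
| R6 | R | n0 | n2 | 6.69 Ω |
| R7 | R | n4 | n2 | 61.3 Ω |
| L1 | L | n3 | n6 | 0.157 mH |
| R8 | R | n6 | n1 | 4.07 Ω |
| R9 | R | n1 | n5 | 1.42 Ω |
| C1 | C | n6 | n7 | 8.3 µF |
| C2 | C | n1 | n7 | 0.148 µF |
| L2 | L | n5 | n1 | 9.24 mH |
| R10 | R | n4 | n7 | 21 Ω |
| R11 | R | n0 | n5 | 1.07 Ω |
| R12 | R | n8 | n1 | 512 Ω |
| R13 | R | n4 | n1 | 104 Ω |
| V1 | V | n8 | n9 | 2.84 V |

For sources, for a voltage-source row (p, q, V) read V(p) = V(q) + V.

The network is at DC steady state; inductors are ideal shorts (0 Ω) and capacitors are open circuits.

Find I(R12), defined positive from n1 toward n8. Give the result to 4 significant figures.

Apply KCL at each of the 9 non-ground nodes and solve the resulting linear system.
Node n1: branches {R4, R8, R9, C2, L2, R12, R13} → V_1 = 0.0003722
Node n2: branches {R6, R7} → V_2 = -0.002327
Node n3: branches {R1, L1} → V_3 = 0.0003722
Node n4: branches {R3, R4, R7, R10, R13} → V_4 = -0.02365
Node n5: branches {R9, L2, R11} → V_5 = 0.0003722
Node n6: branches {R1, L1, R8, C1} → V_6 = 0.0003722
Node n7: branches {R2, R5, C1, C2, R10} → V_7 = 0.6419
Node n8: branches {R5, R12, V1} → V_8 = 2.662
Node n9: branches {R2, R3, V1} → V_9 = -0.1779
Source currents: i(L1)=0.000, i(L2)=-0.0003479, i(V1)=-0.03701

-0.005199 A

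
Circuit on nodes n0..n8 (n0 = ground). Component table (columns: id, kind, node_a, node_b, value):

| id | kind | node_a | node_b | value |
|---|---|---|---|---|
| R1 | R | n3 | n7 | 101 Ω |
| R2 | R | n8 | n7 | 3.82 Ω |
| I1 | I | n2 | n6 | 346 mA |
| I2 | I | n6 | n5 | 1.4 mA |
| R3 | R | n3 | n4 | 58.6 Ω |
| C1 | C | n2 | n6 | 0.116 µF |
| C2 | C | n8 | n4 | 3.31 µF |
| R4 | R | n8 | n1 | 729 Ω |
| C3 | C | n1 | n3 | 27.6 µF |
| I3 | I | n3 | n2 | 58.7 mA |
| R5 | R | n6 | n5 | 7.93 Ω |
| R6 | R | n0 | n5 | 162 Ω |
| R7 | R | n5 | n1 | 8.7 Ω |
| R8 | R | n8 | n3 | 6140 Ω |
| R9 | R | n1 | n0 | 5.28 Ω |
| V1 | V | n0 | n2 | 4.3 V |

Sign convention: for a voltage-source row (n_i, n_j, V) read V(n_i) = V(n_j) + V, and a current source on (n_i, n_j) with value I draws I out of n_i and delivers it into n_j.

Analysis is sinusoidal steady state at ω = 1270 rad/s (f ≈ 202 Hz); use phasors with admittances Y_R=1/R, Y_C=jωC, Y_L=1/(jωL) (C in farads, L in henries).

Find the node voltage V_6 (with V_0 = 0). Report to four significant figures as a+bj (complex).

MNA unknowns: 8 node voltages V₁..V_8 plus 1 source current (V1)
R1: Y=0.009901+0.000j on G[3,7]
R2: Y=0.2618+0.000j on G[8,7]
I1: z[2]−=0.346, z[6]+=0.346
I2: z[6]−=0.0014, z[5]+=0.0014
R3: Y=0.01706+0.000j on G[3,4]
C1: Y=0.000+0.0001473j on G[2,6]
C2: Y=0.000+0.004204j on G[8,4]
R4: Y=0.001372+0.000j on G[8,1]
C3: Y=0.000+0.03505j on G[1,3]
I3: z[3]−=0.0587, z[2]+=0.0587
R5: Y=0.1261+0.000j on G[6,5]
R6: Y=0.006173+0.000j on G[0,5]
R7: Y=0.1149+0.000j on G[5,1]
R8: Y=0.0001629+0.000j on G[8,3]
R9: Y=0.1894+0.000j on G[1,0]
V1: row V0−V2=4.3, i_V1 at 0,2
solve → V1=1.381-0.008020j, V2=-4.300+0.000j, V3=1.323+1.662j, V4=1.360+1.641j, V5=4.167-0.02123j, V6=6.900-0.03432j, V7=1.274+1.495j, V8=1.272+1.489j
aux → i_V1=0.2873-0.001650j

6.900-0.03432j V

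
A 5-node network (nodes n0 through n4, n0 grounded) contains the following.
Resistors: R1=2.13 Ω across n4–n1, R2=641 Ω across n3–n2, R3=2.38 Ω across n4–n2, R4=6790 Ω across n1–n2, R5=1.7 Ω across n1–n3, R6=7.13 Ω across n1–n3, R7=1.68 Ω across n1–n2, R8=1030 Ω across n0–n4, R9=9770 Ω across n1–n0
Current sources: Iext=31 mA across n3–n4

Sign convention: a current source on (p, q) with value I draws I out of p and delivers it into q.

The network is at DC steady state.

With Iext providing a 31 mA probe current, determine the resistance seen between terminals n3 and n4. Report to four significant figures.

R_eq = 2.764 Ω

Element admittances at DC:
  Y(R1) = 0.4695 S between n4,n1
  Y(R2) = 0.001560 S between n3,n2
  Y(R3) = 0.4202 S between n4,n2
  Y(R4) = 0.0001473 S between n1,n2
  Y(R5) = 0.5882 S between n1,n3
  Y(R6) = 0.1403 S between n1,n3
  Y(R7) = 0.5952 S between n1,n2
  Y(R8) = 0.0009709 S between n0,n4
  Y(R9) = 0.0001024 S between n1,n0
  Iext: injects 0.031 A into n4 (from n3)
Assemble and solve the 4×4 MNA system:
  V(n1)=-0.03912  V(n2)=-0.02132  V(n3)=-0.08155  V(n4)=0.004125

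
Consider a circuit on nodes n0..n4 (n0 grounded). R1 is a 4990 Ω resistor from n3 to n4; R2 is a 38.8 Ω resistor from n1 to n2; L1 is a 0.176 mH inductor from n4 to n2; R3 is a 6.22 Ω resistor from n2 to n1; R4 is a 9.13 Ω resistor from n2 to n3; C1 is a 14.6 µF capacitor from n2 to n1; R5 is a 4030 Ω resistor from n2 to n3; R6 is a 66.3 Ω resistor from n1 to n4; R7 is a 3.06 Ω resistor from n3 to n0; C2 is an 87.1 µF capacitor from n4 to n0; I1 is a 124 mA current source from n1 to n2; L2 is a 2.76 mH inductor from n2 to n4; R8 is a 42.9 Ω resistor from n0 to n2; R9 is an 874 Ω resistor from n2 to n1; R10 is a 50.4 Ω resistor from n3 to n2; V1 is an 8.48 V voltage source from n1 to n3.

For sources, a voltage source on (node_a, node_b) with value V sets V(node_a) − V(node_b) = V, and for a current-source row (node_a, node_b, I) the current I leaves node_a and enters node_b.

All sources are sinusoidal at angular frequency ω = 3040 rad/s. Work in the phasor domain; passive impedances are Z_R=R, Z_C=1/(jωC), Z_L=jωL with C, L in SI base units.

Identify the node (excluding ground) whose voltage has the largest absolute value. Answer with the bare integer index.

1

Element admittances at ω=3040 rad/s:
  Y(R1) = 0.0002004+0.000j S between n3,n4
  Y(R2) = 0.02577+0.000j S between n1,n2
  Y(L1) = 0.000-1.869j S between n4,n2
  Y(R3) = 0.1608+0.000j S between n2,n1
  Y(R4) = 0.1095+0.000j S between n2,n3
  Y(C1) = 0.000+0.04438j S between n2,n1
  Y(R5) = 0.0002481+0.000j S between n2,n3
  Y(R6) = 0.01508+0.000j S between n1,n4
  Y(R7) = 0.3268+0.000j S between n3,n0
  Y(C2) = 0.000+0.2648j S between n4,n0
  I1: injects 0.124 A into n2 (from n1)
  Y(L2) = 0.000-0.1192j S between n2,n4
  Y(R8) = 0.02331+0.000j S between n0,n2
  Y(R9) = 0.001144+0.000j S between n2,n1
  Y(R10) = 0.01984+0.000j S between n3,n2
  V1: constraint V(n1)−V(n3) = 8.48
Assemble and solve the 5×5 MNA system:
  V(n1)=6.538-1.343j  V(n2)=1.596-1.991j  V(n3)=-1.942-1.343j  V(n4)=1.833-2.256j
  i(V1)=-1.094-0.3547j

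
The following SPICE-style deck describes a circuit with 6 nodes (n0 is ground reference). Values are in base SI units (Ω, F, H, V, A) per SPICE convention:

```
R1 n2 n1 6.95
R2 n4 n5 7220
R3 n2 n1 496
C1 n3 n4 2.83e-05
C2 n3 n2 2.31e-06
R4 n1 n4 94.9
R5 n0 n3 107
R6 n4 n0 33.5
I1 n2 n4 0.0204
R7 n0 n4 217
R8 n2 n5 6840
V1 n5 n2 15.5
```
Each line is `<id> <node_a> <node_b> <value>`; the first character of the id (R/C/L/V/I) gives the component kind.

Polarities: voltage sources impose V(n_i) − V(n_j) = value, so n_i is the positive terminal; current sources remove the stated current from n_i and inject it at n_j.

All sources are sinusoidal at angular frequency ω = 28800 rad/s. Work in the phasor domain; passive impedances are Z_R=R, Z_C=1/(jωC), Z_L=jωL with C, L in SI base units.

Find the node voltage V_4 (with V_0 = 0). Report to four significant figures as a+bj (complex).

MNA unknowns: 5 node voltages V₁..V_5 plus 1 source current (V1)
R1: Y=0.1439+0.000j on G[2,1]
R2: Y=0.0001385+0.000j on G[4,5]
R3: Y=0.002016+0.000j on G[2,1]
C1: Y=0.000+0.8150j on G[3,4]
C2: Y=0.000+0.06653j on G[3,2]
R4: Y=0.01054+0.000j on G[1,4]
R5: Y=0.009346+0.000j on G[0,3]
R6: Y=0.02985+0.000j on G[4,0]
I1: z[2]−=0.0204, z[4]+=0.0204
R7: Y=0.004608+0.000j on G[0,4]
R8: Y=0.0001462+0.000j on G[2,5]
V1: row V5−V2=15.5, i_V1 at 5,2
solve → V1=-0.05321+0.3273j, V2=-0.05712+0.3514j, V3=-0.003626+0.02117j, V4=0.0009834-0.005742j, V5=15.44+0.3514j
aux → i_V1=-0.004405-4.946e-05j

0.0009834-0.005742j V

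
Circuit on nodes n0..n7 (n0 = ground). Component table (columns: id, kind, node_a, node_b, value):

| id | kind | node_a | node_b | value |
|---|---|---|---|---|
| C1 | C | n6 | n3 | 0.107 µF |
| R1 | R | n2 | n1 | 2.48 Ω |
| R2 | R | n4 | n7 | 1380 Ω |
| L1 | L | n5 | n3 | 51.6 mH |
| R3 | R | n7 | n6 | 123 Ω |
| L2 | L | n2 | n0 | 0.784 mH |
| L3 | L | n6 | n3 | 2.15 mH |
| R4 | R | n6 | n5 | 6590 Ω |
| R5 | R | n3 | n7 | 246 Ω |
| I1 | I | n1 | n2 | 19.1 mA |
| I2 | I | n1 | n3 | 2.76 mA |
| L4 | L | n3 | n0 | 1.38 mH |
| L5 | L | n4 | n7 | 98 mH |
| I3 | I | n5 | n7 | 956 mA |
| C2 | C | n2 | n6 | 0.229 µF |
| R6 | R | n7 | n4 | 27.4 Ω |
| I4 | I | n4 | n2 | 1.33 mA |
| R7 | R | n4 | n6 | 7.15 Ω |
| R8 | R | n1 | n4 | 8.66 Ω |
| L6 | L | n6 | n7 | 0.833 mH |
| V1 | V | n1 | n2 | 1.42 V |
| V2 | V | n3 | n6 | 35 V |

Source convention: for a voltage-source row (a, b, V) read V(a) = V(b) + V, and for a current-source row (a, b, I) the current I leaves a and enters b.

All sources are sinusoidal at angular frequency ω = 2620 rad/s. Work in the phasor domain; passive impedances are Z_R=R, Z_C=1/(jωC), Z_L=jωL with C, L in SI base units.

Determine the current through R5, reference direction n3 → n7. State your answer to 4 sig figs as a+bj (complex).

MNA unknowns: 7 node voltages V₁..V_7 plus 2 source currents (V1, V2)
C1: Y=0.000+0.0002803j on G[6,3]
R1: Y=0.4032+0.000j on G[2,1]
R2: Y=0.0007246+0.000j on G[4,7]
L1: Y=0.000-0.007397j on G[5,3]
R3: Y=0.008130+0.000j on G[7,6]
L2: Y=0.000-0.4868j on G[2,0]
L3: Y=0.000-0.1775j on G[6,3]
R4: Y=0.0001517+0.000j on G[6,5]
R5: Y=0.004065+0.000j on G[3,7]
I1: z[1]−=0.0191, z[2]+=0.0191
I2: z[1]−=0.00276, z[3]+=0.00276
L4: Y=0.000-0.2766j on G[3,0]
L5: Y=0.000-0.003895j on G[4,7]
I3: z[5]−=0.956, z[7]+=0.956
C2: Y=0.000+0.0006000j on G[2,6]
R6: Y=0.03650+0.000j on G[7,4]
I4: z[4]−=0.00133, z[2]+=0.00133
R7: Y=0.1399+0.000j on G[4,6]
R8: Y=0.1155+0.000j on G[1,4]
L6: Y=0.000-0.4582j on G[6,7]
V1: row V1−V2=1.42, i_V1 at 1,2
V2: row V3−V6=35, i_V2 at 3,6
solve → V1=-0.4464-4.460j, V2=-1.866-4.460j, V3=3.285+7.851j, V4=-19.18+3.563j, V5=0.6202-122.1j, V6=-31.71+7.851j, V7=-30.91+11.12j
aux → i_V1=-2.757+0.9265j, i_V2=-3.269+7.145j

0.1390-0.01327j A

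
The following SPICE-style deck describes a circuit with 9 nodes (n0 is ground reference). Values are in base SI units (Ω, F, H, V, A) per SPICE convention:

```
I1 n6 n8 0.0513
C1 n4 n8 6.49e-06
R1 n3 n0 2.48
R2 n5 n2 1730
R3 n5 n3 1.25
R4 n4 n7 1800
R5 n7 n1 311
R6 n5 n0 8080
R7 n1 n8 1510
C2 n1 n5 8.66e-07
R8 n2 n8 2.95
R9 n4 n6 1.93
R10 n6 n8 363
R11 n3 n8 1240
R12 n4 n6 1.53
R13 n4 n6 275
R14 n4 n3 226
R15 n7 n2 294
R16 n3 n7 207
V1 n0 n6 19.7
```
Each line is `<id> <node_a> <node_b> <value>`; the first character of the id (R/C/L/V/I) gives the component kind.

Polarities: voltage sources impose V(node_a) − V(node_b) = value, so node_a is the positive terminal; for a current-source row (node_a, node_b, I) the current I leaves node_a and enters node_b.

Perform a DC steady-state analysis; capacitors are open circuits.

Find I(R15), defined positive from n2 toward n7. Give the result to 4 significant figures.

0.001815 A

Apply KCL at each of the 8 non-ground nodes and solve the resulting linear system.
Node n1: branches {R5, R7, C2} → V_1 = -1.751
Node n2: branches {R2, R8, R15} → V_2 = -1.309
Node n3: branches {R1, R3, R11, R14, R16} → V_3 = -0.2356
Node n4: branches {C1, R4, R9, R12, R13, R14} → V_4 = -19.62
Node n5: branches {R2, R3, R6, C2} → V_5 = -0.2363
Node n6: branches {I1, R9, R10, R12, R13, V1} → V_6 = -19.70
Node n7: branches {R4, R5, R15, R16} → V_7 = -1.843
Node n8: branches {I1, C1, R7, R8, R10, R11} → V_8 = -1.306
Source currents: i(V1)=-0.09501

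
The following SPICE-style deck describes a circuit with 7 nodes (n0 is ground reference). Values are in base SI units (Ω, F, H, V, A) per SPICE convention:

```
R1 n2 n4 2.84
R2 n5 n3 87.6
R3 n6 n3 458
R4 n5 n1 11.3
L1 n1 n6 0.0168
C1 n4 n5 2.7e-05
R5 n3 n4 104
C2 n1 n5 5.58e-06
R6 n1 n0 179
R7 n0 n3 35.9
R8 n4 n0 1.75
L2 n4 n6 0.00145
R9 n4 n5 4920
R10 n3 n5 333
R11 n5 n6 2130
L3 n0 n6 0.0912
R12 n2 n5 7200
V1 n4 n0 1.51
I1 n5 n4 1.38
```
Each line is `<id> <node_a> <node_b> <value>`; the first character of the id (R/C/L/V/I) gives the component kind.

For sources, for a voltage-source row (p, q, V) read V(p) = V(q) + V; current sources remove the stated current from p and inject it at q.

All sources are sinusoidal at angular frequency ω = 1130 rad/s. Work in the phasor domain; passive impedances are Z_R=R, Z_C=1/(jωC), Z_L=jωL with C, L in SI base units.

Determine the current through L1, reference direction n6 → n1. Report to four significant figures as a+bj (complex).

MNA unknowns: 6 node voltages V₁..V_6 plus 1 source current (V1)
R1: Y=0.3521+0.000j on G[2,4]
R2: Y=0.01142+0.000j on G[5,3]
R3: Y=0.002183+0.000j on G[6,3]
R4: Y=0.08850+0.000j on G[5,1]
L1: Y=0.000-0.05268j on G[1,6]
C1: Y=0.000+0.03051j on G[4,5]
R5: Y=0.009615+0.000j on G[3,4]
C2: Y=0.000+0.006305j on G[1,5]
R6: Y=0.005587+0.000j on G[1,0]
R7: Y=0.02786+0.000j on G[0,3]
R8: Y=0.5714+0.000j on G[4,0]
L2: Y=0.000-0.6103j on G[4,6]
R9: Y=0.0002033+0.000j on G[4,5]
R10: Y=0.003003+0.000j on G[3,5]
R11: Y=0.0004695+0.000j on G[5,6]
L3: Y=0.000-0.009703j on G[0,6]
R12: Y=0.0001389+0.000j on G[2,5]
V1: row V4−V0=1.51, i_V1 at 4,0
I1: z[5]−=1.38, z[4]+=1.38
solve → V1=-26.37-19.43j, V2=1.495-0.001805j, V3=-9.786-1.285j, V4=1.510+0.000j, V5=-37.60-4.579j, V6=-0.6935-1.577j
aux → i_V1=-0.4277+0.1376j

0.9406-1.352j A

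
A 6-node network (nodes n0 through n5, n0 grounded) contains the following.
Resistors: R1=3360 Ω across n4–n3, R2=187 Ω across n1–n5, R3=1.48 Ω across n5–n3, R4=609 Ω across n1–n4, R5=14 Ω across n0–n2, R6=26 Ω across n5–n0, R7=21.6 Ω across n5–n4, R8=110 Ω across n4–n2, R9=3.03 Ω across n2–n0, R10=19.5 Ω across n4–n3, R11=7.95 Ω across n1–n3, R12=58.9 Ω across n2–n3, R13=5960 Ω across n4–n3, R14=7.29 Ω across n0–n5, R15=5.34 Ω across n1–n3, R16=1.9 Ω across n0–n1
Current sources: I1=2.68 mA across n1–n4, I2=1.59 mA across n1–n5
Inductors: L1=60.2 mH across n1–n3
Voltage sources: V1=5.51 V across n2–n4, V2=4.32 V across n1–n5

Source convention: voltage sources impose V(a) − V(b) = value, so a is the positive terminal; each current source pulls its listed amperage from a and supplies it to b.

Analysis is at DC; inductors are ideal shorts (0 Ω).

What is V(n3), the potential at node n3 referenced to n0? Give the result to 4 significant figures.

0.6134 V

MNA unknowns: 5 node voltages V₁..V_5 plus 3 source currents (L1, V1, V2)
R1: Y=0.0002976 on G[4,3]
R2: Y=0.005348 on G[1,5]
R3: Y=0.6757 on G[5,3]
R4: Y=0.001642 on G[1,4]
R5: Y=0.07143 on G[0,2]
R6: Y=0.03846 on G[5,0]
R7: Y=0.04630 on G[5,4]
R8: Y=0.009091 on G[4,2]
I1: z[1]−=0.00268, z[4]+=0.00268
R9: Y=0.3300 on G[2,0]
R10: Y=0.05128 on G[4,3]
R11: Y=0.1258 on G[1,3]
R12: Y=0.01698 on G[2,3]
R13: Y=0.0001678 on G[4,3]
R14: Y=0.1372 on G[0,5]
L1: row V1−V3=0, i_L1 at 1,3
I2: z[1]−=0.00159, z[5]+=0.00159
R15: Y=0.1873 on G[1,3]
R16: Y=0.5263 on G[0,1]
V1: row V2−V4=5.51, i_V1 at 2,4
V2: row V1−V5=4.32, i_V2 at 1,5
solve → V1=0.6134, V2=0.8174, V3=0.6134, V4=-4.693, V5=-3.707
aux → i_L1=3.190, i_V1=-0.3817, i_V2=-3.549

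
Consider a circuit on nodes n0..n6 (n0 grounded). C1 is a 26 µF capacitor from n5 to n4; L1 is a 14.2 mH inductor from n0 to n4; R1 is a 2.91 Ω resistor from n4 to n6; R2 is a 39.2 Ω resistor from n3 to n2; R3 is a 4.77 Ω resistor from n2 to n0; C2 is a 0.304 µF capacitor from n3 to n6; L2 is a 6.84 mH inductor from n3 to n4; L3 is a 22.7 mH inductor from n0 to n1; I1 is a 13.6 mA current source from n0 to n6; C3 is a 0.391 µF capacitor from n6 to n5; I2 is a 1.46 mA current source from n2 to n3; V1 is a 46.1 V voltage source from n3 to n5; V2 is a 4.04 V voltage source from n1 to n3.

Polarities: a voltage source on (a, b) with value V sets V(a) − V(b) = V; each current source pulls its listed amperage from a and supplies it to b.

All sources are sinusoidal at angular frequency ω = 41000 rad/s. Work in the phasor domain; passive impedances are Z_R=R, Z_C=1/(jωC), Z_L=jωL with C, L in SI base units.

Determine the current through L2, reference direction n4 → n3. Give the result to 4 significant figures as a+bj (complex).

-0.0002145+0.1633j A

Apply KCL at each of the 6 non-ground nodes and solve the resulting linear system.
Node n1: branches {L3, V2} → V_1 = 5.085-3.140j
Node n2: branches {R2, R3, I2} → V_2 = 0.1072-0.3406j
Node n3: branches {R2, C2, L2, I2, V1, V2} → V_3 = 1.045-3.140j
Node n4: branches {C1, L1, R1, L2} → V_4 = -44.75-3.200j
Node n5: branches {C1, C3, V1} → V_5 = -45.05-3.140j
Node n6: branches {R1, C2, I1, C3} → V_6 = -44.58-1.567j
Source currents: i(V1)=-0.03891-0.3285j, i(V2)=0.003374+0.005464j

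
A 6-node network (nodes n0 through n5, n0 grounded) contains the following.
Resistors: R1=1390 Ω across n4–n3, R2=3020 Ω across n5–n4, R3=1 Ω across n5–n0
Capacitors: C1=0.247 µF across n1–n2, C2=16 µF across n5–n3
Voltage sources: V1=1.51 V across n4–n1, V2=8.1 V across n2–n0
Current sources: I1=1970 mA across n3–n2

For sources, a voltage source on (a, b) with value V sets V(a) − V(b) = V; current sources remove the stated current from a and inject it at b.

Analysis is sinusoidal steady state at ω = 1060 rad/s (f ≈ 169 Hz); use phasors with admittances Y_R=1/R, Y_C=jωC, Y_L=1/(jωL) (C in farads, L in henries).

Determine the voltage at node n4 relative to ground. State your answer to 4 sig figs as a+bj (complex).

16.22+77.32j V

MNA unknowns: 5 node voltages V₁..V_5 plus 2 source currents (V1, V2)
R1: Y=0.0007194+0.000j on G[4,3]
C1: Y=0.000+0.0002618j on G[1,2]
R2: Y=0.0003311+0.000j on G[5,4]
C2: Y=0.000+0.01696j on G[5,3]
R3: Y=1.000+0.000j on G[5,0]
V1: row V4−V1=1.51, i_V1 at 4,1
V2: row V2−V0=8.1, i_V2 at 2,0
I1: z[3]−=1.97, z[2]+=1.97
solve → V1=14.71+77.32j, V2=8.100+0.000j, V3=-3.561+115.3j, V4=16.22+77.32j, V5=-1.950-0.001730j
aux → i_V1=-0.02024+0.001730j, i_V2=1.950+0.001730j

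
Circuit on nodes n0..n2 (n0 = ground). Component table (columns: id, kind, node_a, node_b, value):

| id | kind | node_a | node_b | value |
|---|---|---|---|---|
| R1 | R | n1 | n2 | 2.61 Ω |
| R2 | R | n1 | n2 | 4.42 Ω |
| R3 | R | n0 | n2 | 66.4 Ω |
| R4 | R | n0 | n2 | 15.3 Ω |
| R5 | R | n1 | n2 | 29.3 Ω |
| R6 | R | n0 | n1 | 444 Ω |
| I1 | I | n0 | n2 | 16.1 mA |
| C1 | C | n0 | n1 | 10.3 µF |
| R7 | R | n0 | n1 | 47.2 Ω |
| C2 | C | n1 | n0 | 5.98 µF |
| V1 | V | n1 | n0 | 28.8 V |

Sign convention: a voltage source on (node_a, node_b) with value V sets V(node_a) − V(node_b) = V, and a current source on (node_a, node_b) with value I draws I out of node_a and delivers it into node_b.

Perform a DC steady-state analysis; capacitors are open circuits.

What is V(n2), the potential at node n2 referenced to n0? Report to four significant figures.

Element admittances at DC:
  Y(R1) = 0.3831 S between n1,n2
  Y(R2) = 0.2262 S between n1,n2
  Y(R3) = 0.01506 S between n0,n2
  Y(R4) = 0.06536 S between n0,n2
  Y(R5) = 0.03413 S between n1,n2
  Y(R6) = 0.002252 S between n0,n1
  I1: injects 0.0161 A into n2 (from n0)
  Y(C1) = 0.000 S between n0,n1
  Y(R7) = 0.02119 S between n0,n1
  Y(C2) = 0.000 S between n1,n0
  V1: constraint V(n1)−V(n0) = 28.8
Assemble and solve the 3×3 MNA system:
  V(n1)=28.80  V(n2)=25.62
  i(V1)=-2.720

25.62 V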